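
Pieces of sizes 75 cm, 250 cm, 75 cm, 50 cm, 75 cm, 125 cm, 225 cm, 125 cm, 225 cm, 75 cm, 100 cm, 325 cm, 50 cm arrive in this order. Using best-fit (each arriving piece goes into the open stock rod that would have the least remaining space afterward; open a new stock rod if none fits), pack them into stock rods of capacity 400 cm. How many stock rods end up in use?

5

  75 → stock rod 1 (new)  [load 75/400]
  250 → stock rod 1  [load 325/400]
  75 → stock rod 1  [load 400/400]
  50 → stock rod 2 (new)  [load 50/400]
  75 → stock rod 2  [load 125/400]
  125 → stock rod 2  [load 250/400]
  225 → stock rod 3 (new)  [load 225/400]
  125 → stock rod 2  [load 375/400]
  225 → stock rod 4 (new)  [load 225/400]
  75 → stock rod 3  [load 300/400]
  100 → stock rod 3  [load 400/400]
  325 → stock rod 5 (new)  [load 325/400]
  50 → stock rod 5  [load 375/400]
5 stock rods opened.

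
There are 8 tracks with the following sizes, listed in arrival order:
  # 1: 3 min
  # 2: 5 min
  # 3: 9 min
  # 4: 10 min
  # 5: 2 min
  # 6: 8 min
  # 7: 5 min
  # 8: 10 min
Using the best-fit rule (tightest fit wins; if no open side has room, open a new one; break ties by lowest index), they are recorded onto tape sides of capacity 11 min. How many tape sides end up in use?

  3 → side 1 (new)  [load 3/11]
  5 → side 1  [load 8/11]
  9 → side 2 (new)  [load 9/11]
  10 → side 3 (new)  [load 10/11]
  2 → side 2  [load 11/11]
  8 → side 4 (new)  [load 8/11]
  5 → side 5 (new)  [load 5/11]
  10 → side 6 (new)  [load 10/11]
6 tape sides opened.

6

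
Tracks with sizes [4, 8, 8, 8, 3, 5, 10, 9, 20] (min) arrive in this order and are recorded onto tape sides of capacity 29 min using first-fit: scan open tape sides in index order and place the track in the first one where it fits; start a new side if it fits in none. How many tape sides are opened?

  4 → side 1 (new)  [load 4/29]
  8 → side 1  [load 12/29]
  8 → side 1  [load 20/29]
  8 → side 1  [load 28/29]
  3 → side 2 (new)  [load 3/29]
  5 → side 2  [load 8/29]
  10 → side 2  [load 18/29]
  9 → side 2  [load 27/29]
  20 → side 3 (new)  [load 20/29]
3 tape sides opened.

3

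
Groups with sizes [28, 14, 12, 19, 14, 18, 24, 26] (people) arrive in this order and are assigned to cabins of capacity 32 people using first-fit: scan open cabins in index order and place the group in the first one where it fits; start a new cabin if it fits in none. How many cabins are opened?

6

  28 → cabin 1 (new)  [load 28/32]
  14 → cabin 2 (new)  [load 14/32]
  12 → cabin 2  [load 26/32]
  19 → cabin 3 (new)  [load 19/32]
  14 → cabin 4 (new)  [load 14/32]
  18 → cabin 4  [load 32/32]
  24 → cabin 5 (new)  [load 24/32]
  26 → cabin 6 (new)  [load 26/32]
6 cabins opened.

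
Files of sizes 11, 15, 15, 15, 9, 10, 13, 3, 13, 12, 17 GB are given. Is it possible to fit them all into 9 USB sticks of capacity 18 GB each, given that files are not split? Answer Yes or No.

Total = 133 GB; ⌈133/18⌉ = 8.
9 files each exceed half the capacity and cannot share a USB stick, forcing at least 9 USB sticks.
The bound of 9 does not rule out 9, but exhaustive search shows no assignment into 9 USB sticks of capacity 18 GB exists — the minimum is 10.

No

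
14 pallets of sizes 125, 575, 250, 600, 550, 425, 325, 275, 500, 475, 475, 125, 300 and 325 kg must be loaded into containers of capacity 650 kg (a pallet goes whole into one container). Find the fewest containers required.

Total = 600 + 575 + 550 + 500 + 475 + 475 + 425 + 325 + 325 + 300 + 275 + 250 + 125 + 125 = 5325 kg.
Lower bound: ⌈5325/650⌉ = 9 containers.
A packing using 10 containers:
  container 1: 600 = 600
  container 2: 575 = 575
  container 3: 550 = 550
  container 4: 500 + 125 = 625
  container 5: 475 + 125 = 600
  container 6: 475 = 475
  container 7: 425 = 425
  container 8: 325 + 325 = 650
  container 9: 300 + 275 = 575
  container 10: 250 = 250
No arrangement into 9 containers stays within capacity, so 10 is optimal.

10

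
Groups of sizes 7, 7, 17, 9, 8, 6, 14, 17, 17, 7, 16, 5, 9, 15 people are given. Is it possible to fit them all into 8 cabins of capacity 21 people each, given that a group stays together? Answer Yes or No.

No

Total = 154 people; ⌈154/21⌉ = 8.
The bound of 8 does not rule out 8, but exhaustive search shows no assignment into 8 cabins of capacity 21 people exists — the minimum is 9.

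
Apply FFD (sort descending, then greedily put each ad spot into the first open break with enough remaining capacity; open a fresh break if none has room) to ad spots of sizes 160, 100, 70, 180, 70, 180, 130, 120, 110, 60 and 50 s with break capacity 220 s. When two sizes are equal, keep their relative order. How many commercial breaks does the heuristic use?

Sorted descending: 180, 180, 160, 130, 120, 110, 100, 70, 70, 60, 50.
  180 → break 1 (new)  [load 180/220]
  180 → break 2 (new)  [load 180/220]
  160 → break 3 (new)  [load 160/220]
  130 → break 4 (new)  [load 130/220]
  120 → break 5 (new)  [load 120/220]
  110 → break 6 (new)  [load 110/220]
  100 → break 5  [load 220/220]
  70 → break 4  [load 200/220]
  70 → break 6  [load 180/220]
  60 → break 3  [load 220/220]
  50 → break 7 (new)  [load 50/220]
7 commercial breaks opened.

7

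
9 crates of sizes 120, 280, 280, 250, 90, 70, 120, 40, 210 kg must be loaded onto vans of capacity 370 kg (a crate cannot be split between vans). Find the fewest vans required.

Total = 280 + 280 + 250 + 210 + 120 + 120 + 90 + 70 + 40 = 1460 kg.
Lower bound: ⌈1460/370⌉ = 4 vans.
A packing using 4 vans:
  van 1: 280 + 90 = 370
  van 2: 280 + 70 = 350
  van 3: 250 + 120 = 370
  van 4: 210 + 120 + 40 = 370
This matches the lower bound, so 4 is optimal.

4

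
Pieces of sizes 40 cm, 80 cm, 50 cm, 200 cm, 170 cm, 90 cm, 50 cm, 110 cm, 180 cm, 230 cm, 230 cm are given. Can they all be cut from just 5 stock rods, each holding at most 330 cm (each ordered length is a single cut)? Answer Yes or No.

Yes

A valid assignment using 5 stock rods:
  stock rod 1: 230 + 90 = 320
  stock rod 2: 230 + 80 = 310
  stock rod 3: 200 + 110 = 310
  stock rod 4: 180 + 50 + 50 + 40 = 320
  stock rod 5: 170 = 170
Every load is within 330 cm, so 5 stock rods suffice.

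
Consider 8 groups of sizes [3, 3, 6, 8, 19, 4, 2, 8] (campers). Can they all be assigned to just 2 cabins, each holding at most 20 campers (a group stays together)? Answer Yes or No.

No

Total = 53 campers; ⌈53/20⌉ = 3.
At least 3 cabins are required, but only 2 are allowed.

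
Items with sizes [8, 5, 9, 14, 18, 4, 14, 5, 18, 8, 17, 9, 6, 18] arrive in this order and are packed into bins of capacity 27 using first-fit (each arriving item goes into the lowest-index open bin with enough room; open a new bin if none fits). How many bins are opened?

  8 → bin 1 (new)  [load 8/27]
  5 → bin 1  [load 13/27]
  9 → bin 1  [load 22/27]
  14 → bin 2 (new)  [load 14/27]
  18 → bin 3 (new)  [load 18/27]
  4 → bin 1  [load 26/27]
  14 → bin 4 (new)  [load 14/27]
  5 → bin 2  [load 19/27]
  18 → bin 5 (new)  [load 18/27]
  8 → bin 2  [load 27/27]
  17 → bin 6 (new)  [load 17/27]
  9 → bin 3  [load 27/27]
  6 → bin 4  [load 20/27]
  18 → bin 7 (new)  [load 18/27]
7 bins opened.

7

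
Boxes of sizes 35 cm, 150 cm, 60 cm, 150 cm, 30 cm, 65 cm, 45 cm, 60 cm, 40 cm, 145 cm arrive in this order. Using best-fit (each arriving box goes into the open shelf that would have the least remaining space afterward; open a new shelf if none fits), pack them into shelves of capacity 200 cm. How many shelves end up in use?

5

  35 → shelf 1 (new)  [load 35/200]
  150 → shelf 1  [load 185/200]
  60 → shelf 2 (new)  [load 60/200]
  150 → shelf 3 (new)  [load 150/200]
  30 → shelf 3  [load 180/200]
  65 → shelf 2  [load 125/200]
  45 → shelf 2  [load 170/200]
  60 → shelf 4 (new)  [load 60/200]
  40 → shelf 4  [load 100/200]
  145 → shelf 5 (new)  [load 145/200]
5 shelves opened.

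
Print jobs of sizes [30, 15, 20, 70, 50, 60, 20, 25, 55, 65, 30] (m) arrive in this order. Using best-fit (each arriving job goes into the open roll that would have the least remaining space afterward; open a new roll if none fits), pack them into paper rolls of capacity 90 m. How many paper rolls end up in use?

6

  30 → roll 1 (new)  [load 30/90]
  15 → roll 1  [load 45/90]
  20 → roll 1  [load 65/90]
  70 → roll 2 (new)  [load 70/90]
  50 → roll 3 (new)  [load 50/90]
  60 → roll 4 (new)  [load 60/90]
  20 → roll 2  [load 90/90]
  25 → roll 1  [load 90/90]
  55 → roll 5 (new)  [load 55/90]
  65 → roll 6 (new)  [load 65/90]
  30 → roll 4  [load 90/90]
6 paper rolls opened.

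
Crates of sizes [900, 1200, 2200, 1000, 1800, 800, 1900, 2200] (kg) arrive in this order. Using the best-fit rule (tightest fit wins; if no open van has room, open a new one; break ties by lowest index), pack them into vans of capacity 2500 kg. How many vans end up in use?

6

  900 → van 1 (new)  [load 900/2500]
  1200 → van 1  [load 2100/2500]
  2200 → van 2 (new)  [load 2200/2500]
  1000 → van 3 (new)  [load 1000/2500]
  1800 → van 4 (new)  [load 1800/2500]
  800 → van 3  [load 1800/2500]
  1900 → van 5 (new)  [load 1900/2500]
  2200 → van 6 (new)  [load 2200/2500]
6 vans opened.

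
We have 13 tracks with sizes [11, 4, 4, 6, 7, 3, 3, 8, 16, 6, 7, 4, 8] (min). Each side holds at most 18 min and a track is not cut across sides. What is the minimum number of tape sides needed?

Total = 16 + 11 + 8 + 8 + 7 + 7 + 6 + 6 + 4 + 4 + 4 + 3 + 3 = 87 min.
Lower bound: ⌈87/18⌉ = 5 tape sides.
A packing using 5 tape sides:
  side 1: 16 = 16
  side 2: 11 + 7 = 18
  side 3: 8 + 7 + 3 = 18
  side 4: 8 + 6 + 4 = 18
  side 5: 6 + 4 + 4 + 3 = 17
This matches the lower bound, so 5 is optimal.

5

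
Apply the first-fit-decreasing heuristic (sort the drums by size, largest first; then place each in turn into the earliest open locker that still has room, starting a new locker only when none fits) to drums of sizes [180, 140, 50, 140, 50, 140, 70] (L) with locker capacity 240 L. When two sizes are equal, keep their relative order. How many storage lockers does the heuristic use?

Sorted descending: 180, 140, 140, 140, 70, 50, 50.
  180 → locker 1 (new)  [load 180/240]
  140 → locker 2 (new)  [load 140/240]
  140 → locker 3 (new)  [load 140/240]
  140 → locker 4 (new)  [load 140/240]
  70 → locker 2  [load 210/240]
  50 → locker 1  [load 230/240]
  50 → locker 3  [load 190/240]
4 storage lockers opened.

4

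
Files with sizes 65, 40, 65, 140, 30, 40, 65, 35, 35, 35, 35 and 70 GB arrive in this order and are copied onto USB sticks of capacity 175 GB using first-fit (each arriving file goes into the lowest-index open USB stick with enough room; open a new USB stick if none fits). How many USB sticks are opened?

  65 → USB stick 1 (new)  [load 65/175]
  40 → USB stick 1  [load 105/175]
  65 → USB stick 1  [load 170/175]
  140 → USB stick 2 (new)  [load 140/175]
  30 → USB stick 2  [load 170/175]
  40 → USB stick 3 (new)  [load 40/175]
  65 → USB stick 3  [load 105/175]
  35 → USB stick 3  [load 140/175]
  35 → USB stick 3  [load 175/175]
  35 → USB stick 4 (new)  [load 35/175]
  35 → USB stick 4  [load 70/175]
  70 → USB stick 4  [load 140/175]
4 USB sticks opened.

4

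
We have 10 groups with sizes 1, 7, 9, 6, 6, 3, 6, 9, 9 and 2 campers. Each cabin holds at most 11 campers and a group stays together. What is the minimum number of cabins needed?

Total = 9 + 9 + 9 + 7 + 6 + 6 + 6 + 3 + 2 + 1 = 58 campers.
Lower bound: ⌈58/11⌉ = 6 cabins.
Also, 7 groups each exceed 11/2 campers, and no two of those can share a cabin, so at least 7 cabins are needed.
A packing using 7 cabins:
  cabin 1: 9 + 2 = 11
  cabin 2: 9 + 1 = 10
  cabin 3: 9 = 9
  cabin 4: 7 + 3 = 10
  cabin 5: 6 = 6
  cabin 6: 6 = 6
  cabin 7: 6 = 6
This matches the lower bound, so 7 is optimal.

7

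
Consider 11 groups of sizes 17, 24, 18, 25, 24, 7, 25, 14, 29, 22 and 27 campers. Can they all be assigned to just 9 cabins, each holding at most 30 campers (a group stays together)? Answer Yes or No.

Total = 232 campers; ⌈232/30⌉ = 8.
9 groups each exceed half the capacity and cannot share a cabin, forcing at least 9 cabins.
The bound of 9 does not rule out 9, but exhaustive search shows no assignment into 9 cabins of capacity 30 campers exists — the minimum is 10.

No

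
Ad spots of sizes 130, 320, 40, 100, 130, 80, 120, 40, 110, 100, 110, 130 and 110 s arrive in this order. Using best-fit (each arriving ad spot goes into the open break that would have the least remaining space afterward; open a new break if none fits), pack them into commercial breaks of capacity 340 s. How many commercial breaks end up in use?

5

  130 → break 1 (new)  [load 130/340]
  320 → break 2 (new)  [load 320/340]
  40 → break 1  [load 170/340]
  100 → break 1  [load 270/340]
  130 → break 3 (new)  [load 130/340]
  80 → break 3  [load 210/340]
  120 → break 3  [load 330/340]
  40 → break 1  [load 310/340]
  110 → break 4 (new)  [load 110/340]
  100 → break 4  [load 210/340]
  110 → break 4  [load 320/340]
  130 → break 5 (new)  [load 130/340]
  110 → break 5  [load 240/340]
5 commercial breaks opened.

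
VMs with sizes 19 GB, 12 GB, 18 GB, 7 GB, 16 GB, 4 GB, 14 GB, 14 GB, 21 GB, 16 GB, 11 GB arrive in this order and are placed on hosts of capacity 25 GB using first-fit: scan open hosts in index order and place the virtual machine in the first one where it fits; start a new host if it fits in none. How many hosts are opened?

8

  19 → host 1 (new)  [load 19/25]
  12 → host 2 (new)  [load 12/25]
  18 → host 3 (new)  [load 18/25]
  7 → host 2  [load 19/25]
  16 → host 4 (new)  [load 16/25]
  4 → host 1  [load 23/25]
  14 → host 5 (new)  [load 14/25]
  14 → host 6 (new)  [load 14/25]
  21 → host 7 (new)  [load 21/25]
  16 → host 8 (new)  [load 16/25]
  11 → host 5  [load 25/25]
8 hosts opened.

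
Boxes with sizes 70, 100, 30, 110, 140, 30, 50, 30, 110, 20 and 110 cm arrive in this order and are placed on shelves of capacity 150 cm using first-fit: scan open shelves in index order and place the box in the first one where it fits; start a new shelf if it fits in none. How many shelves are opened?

6

  70 → shelf 1 (new)  [load 70/150]
  100 → shelf 2 (new)  [load 100/150]
  30 → shelf 1  [load 100/150]
  110 → shelf 3 (new)  [load 110/150]
  140 → shelf 4 (new)  [load 140/150]
  30 → shelf 1  [load 130/150]
  50 → shelf 2  [load 150/150]
  30 → shelf 3  [load 140/150]
  110 → shelf 5 (new)  [load 110/150]
  20 → shelf 1  [load 150/150]
  110 → shelf 6 (new)  [load 110/150]
6 shelves opened.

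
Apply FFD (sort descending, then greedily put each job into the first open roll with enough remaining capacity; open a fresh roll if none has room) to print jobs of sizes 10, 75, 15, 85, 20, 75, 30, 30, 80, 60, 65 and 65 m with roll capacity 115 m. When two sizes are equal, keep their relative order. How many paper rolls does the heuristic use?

7

Sorted descending: 85, 80, 75, 75, 65, 65, 60, 30, 30, 20, 15, 10.
  85 → roll 1 (new)  [load 85/115]
  80 → roll 2 (new)  [load 80/115]
  75 → roll 3 (new)  [load 75/115]
  75 → roll 4 (new)  [load 75/115]
  65 → roll 5 (new)  [load 65/115]
  65 → roll 6 (new)  [load 65/115]
  60 → roll 7 (new)  [load 60/115]
  30 → roll 1  [load 115/115]
  30 → roll 2  [load 110/115]
  20 → roll 3  [load 95/115]
  15 → roll 3  [load 110/115]
  10 → roll 4  [load 85/115]
7 paper rolls opened.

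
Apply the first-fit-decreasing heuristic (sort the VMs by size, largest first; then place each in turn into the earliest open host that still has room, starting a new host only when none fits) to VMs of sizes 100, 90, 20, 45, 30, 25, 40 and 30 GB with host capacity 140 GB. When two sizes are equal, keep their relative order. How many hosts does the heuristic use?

Sorted descending: 100, 90, 45, 40, 30, 30, 25, 20.
  100 → host 1 (new)  [load 100/140]
  90 → host 2 (new)  [load 90/140]
  45 → host 2  [load 135/140]
  40 → host 1  [load 140/140]
  30 → host 3 (new)  [load 30/140]
  30 → host 3  [load 60/140]
  25 → host 3  [load 85/140]
  20 → host 3  [load 105/140]
3 hosts opened.

3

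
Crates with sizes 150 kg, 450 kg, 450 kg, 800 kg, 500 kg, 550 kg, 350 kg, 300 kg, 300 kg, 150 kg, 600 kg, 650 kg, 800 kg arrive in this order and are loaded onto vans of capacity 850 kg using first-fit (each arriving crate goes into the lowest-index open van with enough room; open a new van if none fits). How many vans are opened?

8

  150 → van 1 (new)  [load 150/850]
  450 → van 1  [load 600/850]
  450 → van 2 (new)  [load 450/850]
  800 → van 3 (new)  [load 800/850]
  500 → van 4 (new)  [load 500/850]
  550 → van 5 (new)  [load 550/850]
  350 → van 2  [load 800/850]
  300 → van 4  [load 800/850]
  300 → van 5  [load 850/850]
  150 → van 1  [load 750/850]
  600 → van 6 (new)  [load 600/850]
  650 → van 7 (new)  [load 650/850]
  800 → van 8 (new)  [load 800/850]
8 vans opened.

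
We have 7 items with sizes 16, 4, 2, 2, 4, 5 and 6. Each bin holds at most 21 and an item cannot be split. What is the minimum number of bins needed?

Total = 16 + 6 + 5 + 4 + 4 + 2 + 2 = 39.
Lower bound: ⌈39/21⌉ = 2 bins.
A packing using 2 bins:
  bin 1: 16 + 5 = 21
  bin 2: 6 + 4 + 4 + 2 + 2 = 18
This matches the lower bound, so 2 is optimal.

2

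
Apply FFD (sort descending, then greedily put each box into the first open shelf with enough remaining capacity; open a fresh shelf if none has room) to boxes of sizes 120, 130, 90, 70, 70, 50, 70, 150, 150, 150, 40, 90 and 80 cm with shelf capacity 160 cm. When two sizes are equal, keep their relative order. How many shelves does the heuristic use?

Sorted descending: 150, 150, 150, 130, 120, 90, 90, 80, 70, 70, 70, 50, 40.
  150 → shelf 1 (new)  [load 150/160]
  150 → shelf 2 (new)  [load 150/160]
  150 → shelf 3 (new)  [load 150/160]
  130 → shelf 4 (new)  [load 130/160]
  120 → shelf 5 (new)  [load 120/160]
  90 → shelf 6 (new)  [load 90/160]
  90 → shelf 7 (new)  [load 90/160]
  80 → shelf 8 (new)  [load 80/160]
  70 → shelf 6  [load 160/160]
  70 → shelf 7  [load 160/160]
  70 → shelf 8  [load 150/160]
  50 → shelf 9 (new)  [load 50/160]
  40 → shelf 5  [load 160/160]
9 shelves opened.

9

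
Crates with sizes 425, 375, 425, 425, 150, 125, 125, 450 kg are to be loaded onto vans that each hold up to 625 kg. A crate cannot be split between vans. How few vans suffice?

5

Total = 450 + 425 + 425 + 425 + 375 + 150 + 125 + 125 = 2500 kg.
Lower bound: ⌈2500/625⌉ = 4 vans.
Also, 5 crates each exceed 625/2 kg, and no two of those can share a van, so at least 5 vans are needed.
A packing using 5 vans:
  van 1: 450 + 150 = 600
  van 2: 425 + 125 = 550
  van 3: 425 + 125 = 550
  van 4: 425 = 425
  van 5: 375 = 375
This matches the lower bound, so 5 is optimal.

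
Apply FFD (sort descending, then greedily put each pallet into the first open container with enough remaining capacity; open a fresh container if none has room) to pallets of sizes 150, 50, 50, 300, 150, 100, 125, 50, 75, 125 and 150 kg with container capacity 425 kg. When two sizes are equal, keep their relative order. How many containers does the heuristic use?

4

Sorted descending: 300, 150, 150, 150, 125, 125, 100, 75, 50, 50, 50.
  300 → container 1 (new)  [load 300/425]
  150 → container 2 (new)  [load 150/425]
  150 → container 2  [load 300/425]
  150 → container 3 (new)  [load 150/425]
  125 → container 1  [load 425/425]
  125 → container 2  [load 425/425]
  100 → container 3  [load 250/425]
  75 → container 3  [load 325/425]
  50 → container 3  [load 375/425]
  50 → container 3  [load 425/425]
  50 → container 4 (new)  [load 50/425]
4 containers opened.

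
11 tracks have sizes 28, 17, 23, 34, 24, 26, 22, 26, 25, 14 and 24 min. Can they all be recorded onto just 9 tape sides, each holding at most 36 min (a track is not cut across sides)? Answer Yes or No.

No

Total = 263 min; ⌈263/36⌉ = 8.
9 tracks each exceed half the capacity and cannot share a side, forcing at least 9 tape sides.
The bound of 9 does not rule out 9, but exhaustive search shows no assignment into 9 tape sides of capacity 36 min exists — the minimum is 10.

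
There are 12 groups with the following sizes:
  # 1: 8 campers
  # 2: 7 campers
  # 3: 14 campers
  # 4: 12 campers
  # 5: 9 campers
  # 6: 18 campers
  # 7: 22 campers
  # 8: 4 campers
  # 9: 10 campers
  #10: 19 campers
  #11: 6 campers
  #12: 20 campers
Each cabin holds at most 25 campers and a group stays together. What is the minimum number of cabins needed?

Total = 22 + 20 + 19 + 18 + 14 + 12 + 10 + 9 + 8 + 7 + 6 + 4 = 149 campers.
Lower bound: ⌈149/25⌉ = 6 cabins.
A packing using 7 cabins:
  cabin 1: 22 = 22
  cabin 2: 20 + 4 = 24
  cabin 3: 19 + 6 = 25
  cabin 4: 18 + 7 = 25
  cabin 5: 14 + 10 = 24
  cabin 6: 12 + 9 = 21
  cabin 7: 8 = 8
No arrangement into 6 cabins stays within capacity, so 7 is optimal.

7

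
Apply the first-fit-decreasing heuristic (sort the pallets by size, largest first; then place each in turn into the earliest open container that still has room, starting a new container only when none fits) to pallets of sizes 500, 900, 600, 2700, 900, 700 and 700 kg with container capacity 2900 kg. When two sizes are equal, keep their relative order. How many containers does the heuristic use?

Sorted descending: 2700, 900, 900, 700, 700, 600, 500.
  2700 → container 1 (new)  [load 2700/2900]
  900 → container 2 (new)  [load 900/2900]
  900 → container 2  [load 1800/2900]
  700 → container 2  [load 2500/2900]
  700 → container 3 (new)  [load 700/2900]
  600 → container 3  [load 1300/2900]
  500 → container 3  [load 1800/2900]
3 containers opened.

3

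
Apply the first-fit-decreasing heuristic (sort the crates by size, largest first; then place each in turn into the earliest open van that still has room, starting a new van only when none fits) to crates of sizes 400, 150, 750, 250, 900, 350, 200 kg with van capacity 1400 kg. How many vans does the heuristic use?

3

Sorted descending: 900, 750, 400, 350, 250, 200, 150.
  900 → van 1 (new)  [load 900/1400]
  750 → van 2 (new)  [load 750/1400]
  400 → van 1  [load 1300/1400]
  350 → van 2  [load 1100/1400]
  250 → van 2  [load 1350/1400]
  200 → van 3 (new)  [load 200/1400]
  150 → van 3  [load 350/1400]
3 vans opened.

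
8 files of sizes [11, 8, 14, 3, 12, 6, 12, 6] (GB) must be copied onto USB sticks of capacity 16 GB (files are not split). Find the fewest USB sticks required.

Total = 14 + 12 + 12 + 11 + 8 + 6 + 6 + 3 = 72 GB.
Lower bound: ⌈72/16⌉ = 5 USB sticks.
A packing using 6 USB sticks:
  USB stick 1: 14 = 14
  USB stick 2: 12 + 3 = 15
  USB stick 3: 12 = 12
  USB stick 4: 11 = 11
  USB stick 5: 8 + 6 = 14
  USB stick 6: 6 = 6
No arrangement into 5 USB sticks stays within capacity, so 6 is optimal.

6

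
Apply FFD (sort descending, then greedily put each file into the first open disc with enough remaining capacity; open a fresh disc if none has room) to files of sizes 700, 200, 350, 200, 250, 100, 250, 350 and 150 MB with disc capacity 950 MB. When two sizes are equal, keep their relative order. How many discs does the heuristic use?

3

Sorted descending: 700, 350, 350, 250, 250, 200, 200, 150, 100.
  700 → disc 1 (new)  [load 700/950]
  350 → disc 2 (new)  [load 350/950]
  350 → disc 2  [load 700/950]
  250 → disc 1  [load 950/950]
  250 → disc 2  [load 950/950]
  200 → disc 3 (new)  [load 200/950]
  200 → disc 3  [load 400/950]
  150 → disc 3  [load 550/950]
  100 → disc 3  [load 650/950]
3 discs opened.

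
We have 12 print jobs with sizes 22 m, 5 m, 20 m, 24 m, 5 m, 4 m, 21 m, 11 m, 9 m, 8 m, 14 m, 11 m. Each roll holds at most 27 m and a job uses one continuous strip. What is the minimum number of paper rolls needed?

Total = 24 + 22 + 21 + 20 + 14 + 11 + 11 + 9 + 8 + 5 + 5 + 4 = 154 m.
Lower bound: ⌈154/27⌉ = 6 paper rolls.
A packing using 7 paper rolls:
  roll 1: 24 = 24
  roll 2: 22 + 5 = 27
  roll 3: 21 + 5 = 26
  roll 4: 20 + 4 = 24
  roll 5: 14 + 11 = 25
  roll 6: 11 + 9 = 20
  roll 7: 8 = 8
No arrangement into 6 paper rolls stays within capacity, so 7 is optimal.

7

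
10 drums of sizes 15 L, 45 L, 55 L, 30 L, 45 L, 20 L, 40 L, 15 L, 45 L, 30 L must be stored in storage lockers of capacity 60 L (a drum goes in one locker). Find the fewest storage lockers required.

6

Total = 55 + 45 + 45 + 45 + 40 + 30 + 30 + 20 + 15 + 15 = 340 L.
Lower bound: ⌈340/60⌉ = 6 storage lockers.
A packing using 6 storage lockers:
  locker 1: 55 = 55
  locker 2: 45 + 15 = 60
  locker 3: 45 + 15 = 60
  locker 4: 45 = 45
  locker 5: 40 + 20 = 60
  locker 6: 30 + 30 = 60
This matches the lower bound, so 6 is optimal.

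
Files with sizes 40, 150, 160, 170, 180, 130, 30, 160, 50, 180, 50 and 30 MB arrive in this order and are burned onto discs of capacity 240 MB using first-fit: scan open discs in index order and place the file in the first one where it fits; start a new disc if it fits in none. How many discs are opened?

  40 → disc 1 (new)  [load 40/240]
  150 → disc 1  [load 190/240]
  160 → disc 2 (new)  [load 160/240]
  170 → disc 3 (new)  [load 170/240]
  180 → disc 4 (new)  [load 180/240]
  130 → disc 5 (new)  [load 130/240]
  30 → disc 1  [load 220/240]
  160 → disc 6 (new)  [load 160/240]
  50 → disc 2  [load 210/240]
  180 → disc 7 (new)  [load 180/240]
  50 → disc 3  [load 220/240]
  30 → disc 2  [load 240/240]
7 discs opened.

7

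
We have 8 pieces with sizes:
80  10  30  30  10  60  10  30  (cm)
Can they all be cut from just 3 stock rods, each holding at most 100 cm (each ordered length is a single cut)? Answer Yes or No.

A valid assignment using 3 stock rods:
  stock rod 1: 80 + 10 + 10 = 100
  stock rod 2: 60 + 30 + 10 = 100
  stock rod 3: 30 + 30 = 60
Every load is within 100 cm, so 3 stock rods suffice.

Yes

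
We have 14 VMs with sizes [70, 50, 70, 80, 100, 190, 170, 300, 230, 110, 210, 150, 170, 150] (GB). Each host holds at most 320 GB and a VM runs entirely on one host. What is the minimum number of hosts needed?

Total = 300 + 230 + 210 + 190 + 170 + 170 + 150 + 150 + 110 + 100 + 80 + 70 + 70 + 50 = 2050 GB.
Lower bound: ⌈2050/320⌉ = 7 hosts.
A packing using 7 hosts:
  host 1: 300 = 300
  host 2: 230 + 80 = 310
  host 3: 210 + 110 = 320
  host 4: 190 + 100 = 290
  host 5: 170 + 150 = 320
  host 6: 170 + 150 = 320
  host 7: 70 + 70 + 50 = 190
This matches the lower bound, so 7 is optimal.

7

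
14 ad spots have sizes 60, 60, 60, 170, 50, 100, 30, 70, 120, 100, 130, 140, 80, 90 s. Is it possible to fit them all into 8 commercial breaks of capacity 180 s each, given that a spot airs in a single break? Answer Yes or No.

A valid assignment using 8 commercial breaks:
  break 1: 170 = 170
  break 2: 140 + 30 = 170
  break 3: 130 + 50 = 180
  break 4: 120 + 60 = 180
  break 5: 100 + 80 = 180
  break 6: 100 + 70 = 170
  break 7: 90 + 60 = 150
  break 8: 60 = 60
Every load is within 180 s, so 8 commercial breaks suffice.

Yes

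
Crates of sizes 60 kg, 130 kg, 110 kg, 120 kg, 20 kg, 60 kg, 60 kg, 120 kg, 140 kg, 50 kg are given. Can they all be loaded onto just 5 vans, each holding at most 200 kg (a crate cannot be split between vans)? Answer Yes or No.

A valid assignment using 5 vans:
  van 1: 140 + 60 = 200
  van 2: 130 + 60 = 190
  van 3: 120 + 60 + 20 = 200
  van 4: 120 + 50 = 170
  van 5: 110 = 110
Every load is within 200 kg, so 5 vans suffice.

Yes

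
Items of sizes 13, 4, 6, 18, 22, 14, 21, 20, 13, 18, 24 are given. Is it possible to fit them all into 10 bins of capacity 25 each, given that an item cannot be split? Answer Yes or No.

Yes

A valid assignment using 9 bins:
  bin 1: 24 = 24
  bin 2: 22 = 22
  bin 3: 21 + 4 = 25
  bin 4: 20 = 20
  bin 5: 18 + 6 = 24
  bin 6: 18 = 18
  bin 7: 14 = 14
  bin 8: 13 = 13
  bin 9: 13 = 13
That uses only 9 ≤ 10, so 10 bins are enough.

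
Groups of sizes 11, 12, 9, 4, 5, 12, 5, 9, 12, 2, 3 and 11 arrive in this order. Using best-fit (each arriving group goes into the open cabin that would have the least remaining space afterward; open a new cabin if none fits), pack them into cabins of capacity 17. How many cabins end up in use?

7

  11 → cabin 1 (new)  [load 11/17]
  12 → cabin 2 (new)  [load 12/17]
  9 → cabin 3 (new)  [load 9/17]
  4 → cabin 2  [load 16/17]
  5 → cabin 1  [load 16/17]
  12 → cabin 4 (new)  [load 12/17]
  5 → cabin 4  [load 17/17]
  9 → cabin 5 (new)  [load 9/17]
  12 → cabin 6 (new)  [load 12/17]
  2 → cabin 6  [load 14/17]
  3 → cabin 6  [load 17/17]
  11 → cabin 7 (new)  [load 11/17]
7 cabins opened.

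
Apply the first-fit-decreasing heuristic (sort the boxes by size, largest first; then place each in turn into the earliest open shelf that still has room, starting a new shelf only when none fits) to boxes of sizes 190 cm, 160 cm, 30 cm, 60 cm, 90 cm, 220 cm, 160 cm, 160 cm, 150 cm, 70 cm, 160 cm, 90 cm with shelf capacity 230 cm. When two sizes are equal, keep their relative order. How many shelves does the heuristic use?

8

Sorted descending: 220, 190, 160, 160, 160, 160, 150, 90, 90, 70, 60, 30.
  220 → shelf 1 (new)  [load 220/230]
  190 → shelf 2 (new)  [load 190/230]
  160 → shelf 3 (new)  [load 160/230]
  160 → shelf 4 (new)  [load 160/230]
  160 → shelf 5 (new)  [load 160/230]
  160 → shelf 6 (new)  [load 160/230]
  150 → shelf 7 (new)  [load 150/230]
  90 → shelf 8 (new)  [load 90/230]
  90 → shelf 8  [load 180/230]
  70 → shelf 3  [load 230/230]
  60 → shelf 4  [load 220/230]
  30 → shelf 2  [load 220/230]
8 shelves opened.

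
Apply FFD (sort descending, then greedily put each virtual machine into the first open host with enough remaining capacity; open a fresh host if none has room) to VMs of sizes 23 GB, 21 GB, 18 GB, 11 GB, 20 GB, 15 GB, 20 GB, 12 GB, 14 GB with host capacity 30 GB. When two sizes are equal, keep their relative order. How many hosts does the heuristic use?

7

Sorted descending: 23, 21, 20, 20, 18, 15, 14, 12, 11.
  23 → host 1 (new)  [load 23/30]
  21 → host 2 (new)  [load 21/30]
  20 → host 3 (new)  [load 20/30]
  20 → host 4 (new)  [load 20/30]
  18 → host 5 (new)  [load 18/30]
  15 → host 6 (new)  [load 15/30]
  14 → host 6  [load 29/30]
  12 → host 5  [load 30/30]
  11 → host 7 (new)  [load 11/30]
7 hosts opened.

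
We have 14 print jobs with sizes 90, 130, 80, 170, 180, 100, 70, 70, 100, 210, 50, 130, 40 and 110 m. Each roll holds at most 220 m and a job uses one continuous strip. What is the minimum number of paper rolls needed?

Total = 210 + 180 + 170 + 130 + 130 + 110 + 100 + 100 + 90 + 80 + 70 + 70 + 50 + 40 = 1530 m.
Lower bound: ⌈1530/220⌉ = 7 paper rolls.
A packing using 8 paper rolls:
  roll 1: 210 = 210
  roll 2: 180 + 40 = 220
  roll 3: 170 + 50 = 220
  roll 4: 130 + 90 = 220
  roll 5: 130 + 80 = 210
  roll 6: 110 + 100 = 210
  roll 7: 100 + 70 = 170
  roll 8: 70 = 70
No arrangement into 7 paper rolls stays within capacity, so 8 is optimal.

8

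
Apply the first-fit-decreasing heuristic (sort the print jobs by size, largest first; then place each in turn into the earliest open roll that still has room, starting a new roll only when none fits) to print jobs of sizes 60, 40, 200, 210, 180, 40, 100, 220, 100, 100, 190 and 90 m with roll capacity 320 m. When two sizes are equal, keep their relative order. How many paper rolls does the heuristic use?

5

Sorted descending: 220, 210, 200, 190, 180, 100, 100, 100, 90, 60, 40, 40.
  220 → roll 1 (new)  [load 220/320]
  210 → roll 2 (new)  [load 210/320]
  200 → roll 3 (new)  [load 200/320]
  190 → roll 4 (new)  [load 190/320]
  180 → roll 5 (new)  [load 180/320]
  100 → roll 1  [load 320/320]
  100 → roll 2  [load 310/320]
  100 → roll 3  [load 300/320]
  90 → roll 4  [load 280/320]
  60 → roll 5  [load 240/320]
  40 → roll 4  [load 320/320]
  40 → roll 5  [load 280/320]
5 paper rolls opened.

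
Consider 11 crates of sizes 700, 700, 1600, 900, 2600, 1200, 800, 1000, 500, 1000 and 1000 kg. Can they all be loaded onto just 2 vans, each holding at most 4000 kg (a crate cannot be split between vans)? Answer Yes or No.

No

Total = 12000 kg; ⌈12000/4000⌉ = 3.
At least 3 vans are required, but only 2 are allowed.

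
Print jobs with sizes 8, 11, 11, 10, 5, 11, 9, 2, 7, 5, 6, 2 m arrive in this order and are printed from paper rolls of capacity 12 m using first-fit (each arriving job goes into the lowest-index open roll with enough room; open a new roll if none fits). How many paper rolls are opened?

8

  8 → roll 1 (new)  [load 8/12]
  11 → roll 2 (new)  [load 11/12]
  11 → roll 3 (new)  [load 11/12]
  10 → roll 4 (new)  [load 10/12]
  5 → roll 5 (new)  [load 5/12]
  11 → roll 6 (new)  [load 11/12]
  9 → roll 7 (new)  [load 9/12]
  2 → roll 1  [load 10/12]
  7 → roll 5  [load 12/12]
  5 → roll 8 (new)  [load 5/12]
  6 → roll 8  [load 11/12]
  2 → roll 1  [load 12/12]
8 paper rolls opened.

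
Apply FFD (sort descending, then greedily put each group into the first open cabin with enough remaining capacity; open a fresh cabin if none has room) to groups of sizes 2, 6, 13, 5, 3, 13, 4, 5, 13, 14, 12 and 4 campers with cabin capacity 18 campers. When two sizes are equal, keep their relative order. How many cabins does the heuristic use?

Sorted descending: 14, 13, 13, 13, 12, 6, 5, 5, 4, 4, 3, 2.
  14 → cabin 1 (new)  [load 14/18]
  13 → cabin 2 (new)  [load 13/18]
  13 → cabin 3 (new)  [load 13/18]
  13 → cabin 4 (new)  [load 13/18]
  12 → cabin 5 (new)  [load 12/18]
  6 → cabin 5  [load 18/18]
  5 → cabin 2  [load 18/18]
  5 → cabin 3  [load 18/18]
  4 → cabin 1  [load 18/18]
  4 → cabin 4  [load 17/18]
  3 → cabin 6 (new)  [load 3/18]
  2 → cabin 6  [load 5/18]
6 cabins opened.

6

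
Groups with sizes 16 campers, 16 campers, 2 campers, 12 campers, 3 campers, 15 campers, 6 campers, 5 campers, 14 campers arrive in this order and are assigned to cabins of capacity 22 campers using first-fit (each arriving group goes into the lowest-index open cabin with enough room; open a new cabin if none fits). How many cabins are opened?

5

  16 → cabin 1 (new)  [load 16/22]
  16 → cabin 2 (new)  [load 16/22]
  2 → cabin 1  [load 18/22]
  12 → cabin 3 (new)  [load 12/22]
  3 → cabin 1  [load 21/22]
  15 → cabin 4 (new)  [load 15/22]
  6 → cabin 2  [load 22/22]
  5 → cabin 3  [load 17/22]
  14 → cabin 5 (new)  [load 14/22]
5 cabins opened.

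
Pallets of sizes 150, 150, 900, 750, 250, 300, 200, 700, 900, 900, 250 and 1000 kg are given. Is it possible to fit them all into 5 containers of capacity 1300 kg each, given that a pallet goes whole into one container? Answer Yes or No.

Total = 6450 kg; ⌈6450/1300⌉ = 5.
6 pallets each exceed half the capacity and cannot share a container, forcing at least 6 containers.
At least 6 containers are required, but only 5 are allowed.

No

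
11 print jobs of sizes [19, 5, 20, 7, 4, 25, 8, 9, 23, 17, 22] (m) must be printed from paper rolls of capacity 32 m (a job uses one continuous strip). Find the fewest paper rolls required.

Total = 25 + 23 + 22 + 20 + 19 + 17 + 9 + 8 + 7 + 5 + 4 = 159 m.
Lower bound: ⌈159/32⌉ = 5 paper rolls.
Also, 6 print jobs each exceed 16 m, and no two of those can share a roll, so at least 6 paper rolls are needed.
A packing using 6 paper rolls:
  roll 1: 25 + 7 = 32
  roll 2: 23 + 9 = 32
  roll 3: 22 + 8 = 30
  roll 4: 20 + 5 + 4 = 29
  roll 5: 19 = 19
  roll 6: 17 = 17
This matches the lower bound, so 6 is optimal.

6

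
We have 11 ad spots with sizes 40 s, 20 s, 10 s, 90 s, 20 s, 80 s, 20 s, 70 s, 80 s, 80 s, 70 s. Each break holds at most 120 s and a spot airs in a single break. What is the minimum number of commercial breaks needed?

Total = 90 + 80 + 80 + 80 + 70 + 70 + 40 + 20 + 20 + 20 + 10 = 580 s.
Lower bound: ⌈580/120⌉ = 5 commercial breaks.
Also, 6 ad spots each exceed 60 s, and no two of those can share a break, so at least 6 commercial breaks are needed.
A packing using 6 commercial breaks:
  break 1: 90 + 20 + 10 = 120
  break 2: 80 + 40 = 120
  break 3: 80 + 20 + 20 = 120
  break 4: 80 = 80
  break 5: 70 = 70
  break 6: 70 = 70
This matches the lower bound, so 6 is optimal.

6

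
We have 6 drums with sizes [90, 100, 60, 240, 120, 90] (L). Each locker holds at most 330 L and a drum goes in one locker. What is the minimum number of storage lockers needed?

3

Total = 240 + 120 + 100 + 90 + 90 + 60 = 700 L.
Lower bound: ⌈700/330⌉ = 3 storage lockers.
A packing using 3 storage lockers:
  locker 1: 240 + 90 = 330
  locker 2: 120 + 100 + 90 = 310
  locker 3: 60 = 60
This matches the lower bound, so 3 is optimal.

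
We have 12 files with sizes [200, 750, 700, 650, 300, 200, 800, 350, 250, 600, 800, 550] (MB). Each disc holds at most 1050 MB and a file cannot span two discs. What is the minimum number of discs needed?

7

Total = 800 + 800 + 750 + 700 + 650 + 600 + 550 + 350 + 300 + 250 + 200 + 200 = 6150 MB.
Lower bound: ⌈6150/1050⌉ = 6 discs.
Also, 7 files each exceed 525 MB, and no two of those can share a disc, so at least 7 discs are needed.
A packing using 7 discs:
  disc 1: 800 + 250 = 1050
  disc 2: 800 + 200 = 1000
  disc 3: 750 + 300 = 1050
  disc 4: 700 + 350 = 1050
  disc 5: 650 + 200 = 850
  disc 6: 600 = 600
  disc 7: 550 = 550
This matches the lower bound, so 7 is optimal.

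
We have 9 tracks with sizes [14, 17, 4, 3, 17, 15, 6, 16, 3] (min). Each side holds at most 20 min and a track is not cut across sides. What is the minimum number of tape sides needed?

5

Total = 17 + 17 + 16 + 15 + 14 + 6 + 4 + 3 + 3 = 95 min.
Lower bound: ⌈95/20⌉ = 5 tape sides.
A packing using 5 tape sides:
  side 1: 17 + 3 = 20
  side 2: 17 + 3 = 20
  side 3: 16 + 4 = 20
  side 4: 15 = 15
  side 5: 14 + 6 = 20
This matches the lower bound, so 5 is optimal.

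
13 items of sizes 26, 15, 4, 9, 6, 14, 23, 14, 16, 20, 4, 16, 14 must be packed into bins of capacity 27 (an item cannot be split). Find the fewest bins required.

Total = 26 + 23 + 20 + 16 + 16 + 15 + 14 + 14 + 14 + 9 + 6 + 4 + 4 = 181.
Lower bound: ⌈181/27⌉ = 7 bins.
Also, 9 items each exceed 27/2, and no two of those can share a bin, so at least 9 bins are needed.
A packing using 9 bins:
  bin 1: 26 = 26
  bin 2: 23 + 4 = 27
  bin 3: 20 + 6 = 26
  bin 4: 16 + 9 = 25
  bin 5: 16 + 4 = 20
  bin 6: 15 = 15
  bin 7: 14 = 14
  bin 8: 14 = 14
  bin 9: 14 = 14
This matches the lower bound, so 9 is optimal.

9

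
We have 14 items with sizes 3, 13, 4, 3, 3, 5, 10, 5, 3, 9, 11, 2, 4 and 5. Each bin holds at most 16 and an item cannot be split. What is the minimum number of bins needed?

Total = 13 + 11 + 10 + 9 + 5 + 5 + 5 + 4 + 4 + 3 + 3 + 3 + 3 + 2 = 80.
Lower bound: ⌈80/16⌉ = 5 bins.
A packing using 5 bins:
  bin 1: 13 + 3 = 16
  bin 2: 11 + 5 = 16
  bin 3: 10 + 3 + 3 = 16
  bin 4: 9 + 5 + 2 = 16
  bin 5: 5 + 4 + 4 + 3 = 16
This matches the lower bound, so 5 is optimal.

5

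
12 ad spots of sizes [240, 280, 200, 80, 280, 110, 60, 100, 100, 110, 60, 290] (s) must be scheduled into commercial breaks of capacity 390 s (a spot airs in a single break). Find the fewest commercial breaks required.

Total = 290 + 280 + 280 + 240 + 200 + 110 + 110 + 100 + 100 + 80 + 60 + 60 = 1910 s.
Lower bound: ⌈1910/390⌉ = 5 commercial breaks.
A packing using 5 commercial breaks:
  break 1: 290 + 100 = 390
  break 2: 280 + 110 = 390
  break 3: 280 + 110 = 390
  break 4: 240 + 80 + 60 = 380
  break 5: 200 + 100 + 60 = 360
This matches the lower bound, so 5 is optimal.

5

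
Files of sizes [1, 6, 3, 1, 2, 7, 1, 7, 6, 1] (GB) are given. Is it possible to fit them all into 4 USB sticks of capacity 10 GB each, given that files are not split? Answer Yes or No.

A valid assignment using 4 USB sticks:
  USB stick 1: 7 + 3 = 10
  USB stick 2: 7 + 2 + 1 = 10
  USB stick 3: 6 + 1 + 1 + 1 = 9
  USB stick 4: 6 = 6
Every load is within 10 GB, so 4 USB sticks suffice.

Yes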